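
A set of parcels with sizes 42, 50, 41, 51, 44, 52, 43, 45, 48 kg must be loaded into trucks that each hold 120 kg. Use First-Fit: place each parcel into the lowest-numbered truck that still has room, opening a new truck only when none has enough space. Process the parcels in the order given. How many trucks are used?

truck 1: place 42 kg, 78 kg left
truck 1: place 50 kg, 28 kg left
truck 2: place 41 kg, 79 kg left
truck 2: place 51 kg, 28 kg left
truck 3: place 44 kg, 76 kg left
truck 3: place 52 kg, 24 kg left
truck 4: place 43 kg, 77 kg left
truck 4: place 45 kg, 32 kg left
truck 5: place 48 kg, 72 kg left
Final trucks: [42,50] [41,51] [44,52] [43,45] [48].

5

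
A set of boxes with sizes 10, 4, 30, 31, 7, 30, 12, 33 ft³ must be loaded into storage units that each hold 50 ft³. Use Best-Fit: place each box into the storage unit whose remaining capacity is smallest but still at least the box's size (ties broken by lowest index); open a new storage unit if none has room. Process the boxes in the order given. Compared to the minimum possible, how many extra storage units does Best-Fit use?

Best-Fit: [10,4,30] [31,7,12] [30] [33] → 4 storage units.
Total size 157 ft³; any packing needs at least ⌈157/50⌉ = 4 storage units.
So 4 is already optimal.

0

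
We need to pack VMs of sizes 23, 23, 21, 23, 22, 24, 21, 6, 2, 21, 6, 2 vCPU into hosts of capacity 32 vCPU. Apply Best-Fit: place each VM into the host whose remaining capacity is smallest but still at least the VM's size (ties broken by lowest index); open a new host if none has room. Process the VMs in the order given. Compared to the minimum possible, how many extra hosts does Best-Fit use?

Best-Fit: [23,6,2] [23] [21] [23] [22] [24,6,2] [21] [21] → 8 hosts.
8 VMs exceed 16 vCPU (half the capacity), and no two of those can share a host, so at least 8 hosts are needed.
So 8 is already optimal.

0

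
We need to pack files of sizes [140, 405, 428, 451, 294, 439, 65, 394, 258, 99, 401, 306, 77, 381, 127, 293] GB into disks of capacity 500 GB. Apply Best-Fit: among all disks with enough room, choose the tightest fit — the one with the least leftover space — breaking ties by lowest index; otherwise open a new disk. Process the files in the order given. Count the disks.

11

disk 1: place 140 GB, 360 GB left
disk 2: place 405 GB, 95 GB left
disk 3: place 428 GB, 72 GB left
disk 4: place 451 GB, 49 GB left
disk 1: place 294 GB, 66 GB left
disk 5: place 439 GB, 61 GB left
disk 1: place 65 GB, 1 GB left
disk 6: place 394 GB, 106 GB left
disk 7: place 258 GB, 242 GB left
disk 6: place 99 GB, 7 GB left
disk 8: place 401 GB, 99 GB left
disk 9: place 306 GB, 194 GB left
disk 2: place 77 GB, 18 GB left
disk 10: place 381 GB, 119 GB left
disk 9: place 127 GB, 67 GB left
disk 11: place 293 GB, 207 GB left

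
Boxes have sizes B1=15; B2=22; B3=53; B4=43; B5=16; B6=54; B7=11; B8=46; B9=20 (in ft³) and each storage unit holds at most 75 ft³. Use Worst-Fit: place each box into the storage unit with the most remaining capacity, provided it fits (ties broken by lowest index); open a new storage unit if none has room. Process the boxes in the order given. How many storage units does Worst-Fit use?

5

storage unit 1: place B1 (15 ft³), 60 ft³ left
storage unit 1: place B2 (22 ft³), 38 ft³ left
storage unit 2: place B3 (53 ft³), 22 ft³ left
storage unit 3: place B4 (43 ft³), 32 ft³ left
storage unit 1: place B5 (16 ft³), 22 ft³ left
storage unit 4: place B6 (54 ft³), 21 ft³ left
storage unit 3: place B7 (11 ft³), 21 ft³ left
storage unit 5: place B8 (46 ft³), 29 ft³ left
storage unit 5: place B9 (20 ft³), 9 ft³ left
Final storage units: [15,22,16] [53] [43,11] [54] [46,20].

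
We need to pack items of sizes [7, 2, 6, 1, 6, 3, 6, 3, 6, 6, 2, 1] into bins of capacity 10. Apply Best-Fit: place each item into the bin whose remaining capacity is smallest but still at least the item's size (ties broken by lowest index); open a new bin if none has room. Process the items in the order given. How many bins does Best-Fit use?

Put 7 in bin 1; 3 remain.
Put 2 in bin 1; 1 remain.
Put 6 in bin 2; 4 remain.
Put 1 in bin 1; 0 remain.
Put 6 in bin 3; 4 remain.
Put 3 in bin 2; 1 remain.
Put 6 in bin 4; 4 remain.
Put 3 in bin 3; 1 remain.
Put 6 in bin 5; 4 remain.
Put 6 in bin 6; 4 remain.
Put 2 in bin 4; 2 remain.
Put 1 in bin 2; 0 remain.
Final bins: [7,2,1] [6,3,1] [6,3] [6,2] [6] [6].

6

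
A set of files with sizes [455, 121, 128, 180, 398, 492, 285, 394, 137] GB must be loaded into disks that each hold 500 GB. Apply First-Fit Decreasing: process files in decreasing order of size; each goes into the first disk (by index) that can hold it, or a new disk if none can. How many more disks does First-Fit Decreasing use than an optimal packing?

First-Fit Decreasing: [492] [455] [398] [394] [285,180] [137,128,121] → 6 disks.
Total size 2590 GB; any packing needs at least ⌈2590/500⌉ = 6 disks.
So 6 is already optimal.

0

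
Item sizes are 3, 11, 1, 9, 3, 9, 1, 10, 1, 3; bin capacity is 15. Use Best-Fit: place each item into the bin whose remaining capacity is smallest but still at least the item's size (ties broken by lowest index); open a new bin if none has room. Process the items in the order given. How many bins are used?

4

bin 1: place 3, 12 left
bin 1: place 11, 1 left
bin 1: place 1, 0 left
bin 2: place 9, 6 left
bin 2: place 3, 3 left
bin 3: place 9, 6 left
bin 2: place 1, 2 left
bin 4: place 10, 5 left
bin 2: place 1, 1 left
bin 4: place 3, 2 left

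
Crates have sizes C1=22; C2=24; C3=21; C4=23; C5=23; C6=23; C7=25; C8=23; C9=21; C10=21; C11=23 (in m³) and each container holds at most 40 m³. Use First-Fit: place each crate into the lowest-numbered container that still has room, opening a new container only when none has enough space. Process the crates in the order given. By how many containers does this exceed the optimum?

0

First-Fit: [22] [24] [21] [23] [23] [23] [25] [23] [21] [21] [23] → 11 containers.
11 crates exceed 20 m³ (half the capacity), and no two of those can share a container, so at least 11 containers are needed.
So 11 is already optimal.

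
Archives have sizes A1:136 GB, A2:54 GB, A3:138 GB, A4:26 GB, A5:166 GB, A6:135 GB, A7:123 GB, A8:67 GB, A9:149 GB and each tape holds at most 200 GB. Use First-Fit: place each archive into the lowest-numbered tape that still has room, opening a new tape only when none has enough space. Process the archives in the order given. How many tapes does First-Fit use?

Put A1 (136 GB) in tape 1; 64 GB remain.
Put A2 (54 GB) in tape 1; 10 GB remain.
Put A3 (138 GB) in tape 2; 62 GB remain.
Put A4 (26 GB) in tape 2; 36 GB remain.
Put A5 (166 GB) in tape 3; 34 GB remain.
Put A6 (135 GB) in tape 4; 65 GB remain.
Put A7 (123 GB) in tape 5; 77 GB remain.
Put A8 (67 GB) in tape 5; 10 GB remain.
Put A9 (149 GB) in tape 6; 51 GB remain.

6 tapes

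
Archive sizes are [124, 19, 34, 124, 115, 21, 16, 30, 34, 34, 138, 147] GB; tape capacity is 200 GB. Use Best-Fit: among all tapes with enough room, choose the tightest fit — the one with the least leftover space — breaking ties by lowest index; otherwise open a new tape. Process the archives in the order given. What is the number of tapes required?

tape 1: place 124 GB, 76 GB left
tape 1: place 19 GB, 57 GB left
tape 1: place 34 GB, 23 GB left
tape 2: place 124 GB, 76 GB left
tape 3: place 115 GB, 85 GB left
tape 1: place 21 GB, 2 GB left
tape 2: place 16 GB, 60 GB left
tape 2: place 30 GB, 30 GB left
tape 3: place 34 GB, 51 GB left
tape 3: place 34 GB, 17 GB left
tape 4: place 138 GB, 62 GB left
tape 5: place 147 GB, 53 GB left

5 tapes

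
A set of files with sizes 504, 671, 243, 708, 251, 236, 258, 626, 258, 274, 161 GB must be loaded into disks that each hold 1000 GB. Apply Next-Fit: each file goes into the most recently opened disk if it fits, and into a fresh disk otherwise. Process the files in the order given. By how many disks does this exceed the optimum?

Next-Fit: [504] [671,243] [708,251] [236,258] [626,258] [274,161] → 6 disks.
Total size 4190 GB; any packing needs at least ⌈4190/1000⌉ = 5 disks.
An optimal packing achieves that bound: [708,274] [671,258] [626,258] [504,251,243] [236,161] → 5 disks.
Excess: 6 − 5 = 1.

1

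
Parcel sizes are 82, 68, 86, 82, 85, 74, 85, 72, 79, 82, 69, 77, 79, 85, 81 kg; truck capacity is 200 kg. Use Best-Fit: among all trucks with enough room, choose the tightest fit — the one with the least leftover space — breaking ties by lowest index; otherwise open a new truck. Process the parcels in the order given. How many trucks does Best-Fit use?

8 trucks

Put 82 kg in truck 1; 118 kg remain.
Put 68 kg in truck 1; 50 kg remain.
Put 86 kg in truck 2; 114 kg remain.
Put 82 kg in truck 2; 32 kg remain.
Put 85 kg in truck 3; 115 kg remain.
Put 74 kg in truck 3; 41 kg remain.
Put 85 kg in truck 4; 115 kg remain.
Put 72 kg in truck 4; 43 kg remain.
Put 79 kg in truck 5; 121 kg remain.
Put 82 kg in truck 5; 39 kg remain.
Put 69 kg in truck 6; 131 kg remain.
Put 77 kg in truck 6; 54 kg remain.
Put 79 kg in truck 7; 121 kg remain.
Put 85 kg in truck 7; 36 kg remain.
Put 81 kg in truck 8; 119 kg remain.
Final trucks: [82,68] [86,82] [85,74] [85,72] [79,82] [69,77] [79,85] [81].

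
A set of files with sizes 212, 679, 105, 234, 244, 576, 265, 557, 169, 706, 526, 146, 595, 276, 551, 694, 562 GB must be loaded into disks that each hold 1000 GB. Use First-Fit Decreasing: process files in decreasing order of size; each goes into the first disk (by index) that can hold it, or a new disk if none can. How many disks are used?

9 disks

Sorted descending: 706, 694, 679, 595, 576, 562, 557, 551, 526, 276, 265, 244, 234, 212, 169, 146, 105.
disk 1: place 706 GB, 294 GB left
disk 2: place 694 GB, 306 GB left
disk 3: place 679 GB, 321 GB left
disk 4: place 595 GB, 405 GB left
disk 5: place 576 GB, 424 GB left
disk 6: place 562 GB, 438 GB left
disk 7: place 557 GB, 443 GB left
disk 8: place 551 GB, 449 GB left
disk 9: place 526 GB, 474 GB left
disk 1: place 276 GB, 18 GB left
disk 2: place 265 GB, 41 GB left
disk 3: place 244 GB, 77 GB left
disk 4: place 234 GB, 171 GB left
disk 5: place 212 GB, 212 GB left
disk 4: place 169 GB, 2 GB left
disk 5: place 146 GB, 66 GB left
disk 6: place 105 GB, 333 GB left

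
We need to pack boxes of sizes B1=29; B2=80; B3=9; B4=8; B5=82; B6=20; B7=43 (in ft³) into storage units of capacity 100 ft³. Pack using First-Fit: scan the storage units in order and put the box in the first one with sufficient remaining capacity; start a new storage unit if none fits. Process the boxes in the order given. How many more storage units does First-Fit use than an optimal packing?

1

First-Fit: [29,9,8,20] [80] [82] [43] → 4 storage units.
Total size 271 ft³; any packing needs at least ⌈271/100⌉ = 3 storage units.
An optimal packing achieves that bound: [82,9,8] [80,20] [43,29] → 3 storage units.
Excess: 4 − 3 = 1.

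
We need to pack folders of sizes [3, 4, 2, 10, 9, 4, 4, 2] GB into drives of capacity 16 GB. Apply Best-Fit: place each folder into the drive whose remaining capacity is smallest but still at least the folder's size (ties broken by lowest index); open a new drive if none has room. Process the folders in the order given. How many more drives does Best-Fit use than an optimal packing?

Best-Fit: [3,4,2,4] [10,4,2] [9] → 3 drives.
Total size 38 GB; any packing needs at least ⌈38/16⌉ = 3 drives.
So 3 is already optimal.

0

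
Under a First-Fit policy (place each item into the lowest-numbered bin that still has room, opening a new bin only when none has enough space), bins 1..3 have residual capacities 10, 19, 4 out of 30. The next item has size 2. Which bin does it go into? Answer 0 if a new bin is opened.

1

Bins with room: bin 1 (10), bin 2 (19), bin 3 (4).
The first with room is bin 1.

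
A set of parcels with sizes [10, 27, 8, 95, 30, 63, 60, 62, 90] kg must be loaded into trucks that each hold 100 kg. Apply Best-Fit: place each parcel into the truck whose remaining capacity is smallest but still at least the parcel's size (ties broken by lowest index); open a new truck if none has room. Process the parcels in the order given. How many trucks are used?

6 trucks

truck 1: place 10 kg, 90 kg left
truck 1: place 27 kg, 63 kg left
truck 1: place 8 kg, 55 kg left
truck 2: place 95 kg, 5 kg left
truck 1: place 30 kg, 25 kg left
truck 3: place 63 kg, 37 kg left
truck 4: place 60 kg, 40 kg left
truck 5: place 62 kg, 38 kg left
truck 6: place 90 kg, 10 kg left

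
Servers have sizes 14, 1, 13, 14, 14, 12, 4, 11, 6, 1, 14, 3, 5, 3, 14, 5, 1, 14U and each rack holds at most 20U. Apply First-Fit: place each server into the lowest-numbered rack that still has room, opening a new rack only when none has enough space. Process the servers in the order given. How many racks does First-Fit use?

rack 1: place 14U, 6U left
rack 1: place 1U, 5U left
rack 2: place 13U, 7U left
rack 3: place 14U, 6U left
rack 4: place 14U, 6U left
rack 5: place 12U, 8U left
rack 1: place 4U, 1U left
rack 6: place 11U, 9U left
rack 2: place 6U, 1U left
rack 1: place 1U, 0U left
rack 7: place 14U, 6U left
rack 3: place 3U, 3U left
rack 4: place 5U, 1U left
rack 3: place 3U, 0U left
rack 8: place 14U, 6U left
rack 5: place 5U, 3U left
rack 2: place 1U, 0U left
rack 9: place 14U, 6U left
Final racks: [14,1,4,1] [13,6,1] [14,3,3] [14,5] [12,5] [11] [14] [14] [14].

9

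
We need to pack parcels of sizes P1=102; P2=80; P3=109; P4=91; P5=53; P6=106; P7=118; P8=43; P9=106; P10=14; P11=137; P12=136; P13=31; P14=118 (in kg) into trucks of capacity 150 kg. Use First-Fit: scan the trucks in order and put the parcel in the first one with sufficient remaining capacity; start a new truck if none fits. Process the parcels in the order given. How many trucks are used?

Put P1 (102 kg) in truck 1; 48 kg remain.
Put P2 (80 kg) in truck 2; 70 kg remain.
Put P3 (109 kg) in truck 3; 41 kg remain.
Put P4 (91 kg) in truck 4; 59 kg remain.
Put P5 (53 kg) in truck 2; 17 kg remain.
Put P6 (106 kg) in truck 5; 44 kg remain.
Put P7 (118 kg) in truck 6; 32 kg remain.
Put P8 (43 kg) in truck 1; 5 kg remain.
Put P9 (106 kg) in truck 7; 44 kg remain.
Put P10 (14 kg) in truck 2; 3 kg remain.
Put P11 (137 kg) in truck 8; 13 kg remain.
Put P12 (136 kg) in truck 9; 14 kg remain.
Put P13 (31 kg) in truck 3; 10 kg remain.
Put P14 (118 kg) in truck 10; 32 kg remain.

10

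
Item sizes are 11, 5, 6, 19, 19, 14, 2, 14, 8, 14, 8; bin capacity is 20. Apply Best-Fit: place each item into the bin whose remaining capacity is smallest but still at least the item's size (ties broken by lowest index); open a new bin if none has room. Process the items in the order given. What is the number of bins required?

Put 11 in bin 1; 9 remain.
Put 5 in bin 1; 4 remain.
Put 6 in bin 2; 14 remain.
Put 19 in bin 3; 1 remain.
Put 19 in bin 4; 1 remain.
Put 14 in bin 2; 0 remain.
Put 2 in bin 1; 2 remain.
Put 14 in bin 5; 6 remain.
Put 8 in bin 6; 12 remain.
Put 14 in bin 7; 6 remain.
Put 8 in bin 6; 4 remain.
Final bins: [11,5,2] [6,14] [19] [19] [14] [8,8] [14].

7 bins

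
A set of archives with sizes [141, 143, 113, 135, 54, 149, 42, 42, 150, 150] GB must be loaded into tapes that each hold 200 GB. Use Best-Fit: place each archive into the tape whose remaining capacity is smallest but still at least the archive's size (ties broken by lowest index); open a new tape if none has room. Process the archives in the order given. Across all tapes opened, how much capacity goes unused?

tape 1: place 141 GB, 59 GB left
tape 2: place 143 GB, 57 GB left
tape 3: place 113 GB, 87 GB left
tape 4: place 135 GB, 65 GB left
tape 2: place 54 GB, 3 GB left
tape 5: place 149 GB, 51 GB left
tape 5: place 42 GB, 9 GB left
tape 1: place 42 GB, 17 GB left
tape 6: place 150 GB, 50 GB left
tape 7: place 150 GB, 50 GB left
7 tapes × 200 GB = 1400 GB; used 1119 GB; unused 281 GB.

281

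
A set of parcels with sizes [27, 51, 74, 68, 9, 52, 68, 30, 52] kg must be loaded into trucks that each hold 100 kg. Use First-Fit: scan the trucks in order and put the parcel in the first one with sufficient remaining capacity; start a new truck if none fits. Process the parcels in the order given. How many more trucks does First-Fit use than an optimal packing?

First-Fit: [27,51,9] [74] [68,30] [52] [68] [52] → 6 trucks.
6 parcels exceed 50 kg (half the capacity), and no two of those can share a truck, so at least 6 trucks are needed.
So 6 is already optimal.

0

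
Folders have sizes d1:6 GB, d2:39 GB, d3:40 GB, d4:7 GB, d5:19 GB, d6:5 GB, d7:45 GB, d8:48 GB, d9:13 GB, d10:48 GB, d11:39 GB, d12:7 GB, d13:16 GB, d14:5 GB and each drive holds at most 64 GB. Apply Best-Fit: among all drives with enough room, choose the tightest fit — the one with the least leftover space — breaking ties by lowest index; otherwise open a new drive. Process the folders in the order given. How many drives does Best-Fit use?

6

drive 1: place d1 (6 GB), 58 GB left
drive 1: place d2 (39 GB), 19 GB left
drive 2: place d3 (40 GB), 24 GB left
drive 1: place d4 (7 GB), 12 GB left
drive 2: place d5 (19 GB), 5 GB left
drive 2: place d6 (5 GB), 0 GB left
drive 3: place d7 (45 GB), 19 GB left
drive 4: place d8 (48 GB), 16 GB left
drive 4: place d9 (13 GB), 3 GB left
drive 5: place d10 (48 GB), 16 GB left
drive 6: place d11 (39 GB), 25 GB left
drive 1: place d12 (7 GB), 5 GB left
drive 5: place d13 (16 GB), 0 GB left
drive 1: place d14 (5 GB), 0 GB left
Final drives: [6,39,7,7,5] [40,19,5] [45] [48,13] [48,16] [39].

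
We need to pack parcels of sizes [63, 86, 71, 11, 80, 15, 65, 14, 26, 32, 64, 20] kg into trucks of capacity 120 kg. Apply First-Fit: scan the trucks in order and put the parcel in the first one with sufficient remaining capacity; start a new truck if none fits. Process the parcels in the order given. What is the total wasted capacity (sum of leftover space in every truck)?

173

Put 63 kg in truck 1; 57 kg remain.
Put 86 kg in truck 2; 34 kg remain.
Put 71 kg in truck 3; 49 kg remain.
Put 11 kg in truck 1; 46 kg remain.
Put 80 kg in truck 4; 40 kg remain.
Put 15 kg in truck 1; 31 kg remain.
Put 65 kg in truck 5; 55 kg remain.
Put 14 kg in truck 1; 17 kg remain.
Put 26 kg in truck 2; 8 kg remain.
Put 32 kg in truck 3; 17 kg remain.
Put 64 kg in truck 6; 56 kg remain.
Put 20 kg in truck 4; 20 kg remain.
6 trucks × 120 kg = 720 kg; used 547 kg; unused 173 kg.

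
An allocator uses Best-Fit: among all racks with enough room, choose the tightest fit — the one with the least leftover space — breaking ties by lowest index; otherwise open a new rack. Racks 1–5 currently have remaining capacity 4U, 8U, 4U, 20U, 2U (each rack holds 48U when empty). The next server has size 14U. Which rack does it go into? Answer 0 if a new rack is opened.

4

Racks with room: rack 4 (20U).
Tightest fit is rack 4 with 20U free.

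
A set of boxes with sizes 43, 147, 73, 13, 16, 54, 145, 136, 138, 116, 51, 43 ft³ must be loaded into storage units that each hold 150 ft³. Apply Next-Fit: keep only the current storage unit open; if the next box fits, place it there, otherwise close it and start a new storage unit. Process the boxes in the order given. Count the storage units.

9

storage unit 1: place 43 ft³, 107 ft³ left
storage unit 2: place 147 ft³, 3 ft³ left
storage unit 3: place 73 ft³, 77 ft³ left
storage unit 3: place 13 ft³, 64 ft³ left
storage unit 3: place 16 ft³, 48 ft³ left
storage unit 4: place 54 ft³, 96 ft³ left
storage unit 5: place 145 ft³, 5 ft³ left
storage unit 6: place 136 ft³, 14 ft³ left
storage unit 7: place 138 ft³, 12 ft³ left
storage unit 8: place 116 ft³, 34 ft³ left
storage unit 9: place 51 ft³, 99 ft³ left
storage unit 9: place 43 ft³, 56 ft³ left
Final storage units: [43] [147] [73,13,16] [54] [145] [136] [138] [116] [51,43].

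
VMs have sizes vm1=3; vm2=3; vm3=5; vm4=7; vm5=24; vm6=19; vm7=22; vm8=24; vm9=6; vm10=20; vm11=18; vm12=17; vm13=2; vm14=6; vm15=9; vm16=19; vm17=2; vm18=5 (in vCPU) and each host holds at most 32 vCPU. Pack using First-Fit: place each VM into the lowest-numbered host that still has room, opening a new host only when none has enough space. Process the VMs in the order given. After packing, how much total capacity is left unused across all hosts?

Put vm1 (3 vCPU) in host 1; 29 vCPU remain.
Put vm2 (3 vCPU) in host 1; 26 vCPU remain.
Put vm3 (5 vCPU) in host 1; 21 vCPU remain.
Put vm4 (7 vCPU) in host 1; 14 vCPU remain.
Put vm5 (24 vCPU) in host 2; 8 vCPU remain.
Put vm6 (19 vCPU) in host 3; 13 vCPU remain.
Put vm7 (22 vCPU) in host 4; 10 vCPU remain.
Put vm8 (24 vCPU) in host 5; 8 vCPU remain.
Put vm9 (6 vCPU) in host 1; 8 vCPU remain.
Put vm10 (20 vCPU) in host 6; 12 vCPU remain.
Put vm11 (18 vCPU) in host 7; 14 vCPU remain.
Put vm12 (17 vCPU) in host 8; 15 vCPU remain.
Put vm13 (2 vCPU) in host 1; 6 vCPU remain.
Put vm14 (6 vCPU) in host 1; 0 vCPU remain.
Put vm15 (9 vCPU) in host 3; 4 vCPU remain.
Put vm16 (19 vCPU) in host 9; 13 vCPU remain.
Put vm17 (2 vCPU) in host 2; 6 vCPU remain.
Put vm18 (5 vCPU) in host 2; 1 vCPU remain.
9 hosts × 32 vCPU = 288 vCPU; used 211 vCPU; unused 77 vCPU.

77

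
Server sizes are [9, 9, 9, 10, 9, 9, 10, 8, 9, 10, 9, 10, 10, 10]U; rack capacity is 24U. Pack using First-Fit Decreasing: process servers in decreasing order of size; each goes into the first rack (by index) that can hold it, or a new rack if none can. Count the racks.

Sorted descending: 10, 10, 10, 10, 10, 10, 9, 9, 9, 9, 9, 9, 9, 8.
rack 1: place 10U, 14U left
rack 1: place 10U, 4U left
rack 2: place 10U, 14U left
rack 2: place 10U, 4U left
rack 3: place 10U, 14U left
rack 3: place 10U, 4U left
rack 4: place 9U, 15U left
rack 4: place 9U, 6U left
rack 5: place 9U, 15U left
rack 5: place 9U, 6U left
rack 6: place 9U, 15U left
rack 6: place 9U, 6U left
rack 7: place 9U, 15U left
rack 7: place 8U, 7U left

7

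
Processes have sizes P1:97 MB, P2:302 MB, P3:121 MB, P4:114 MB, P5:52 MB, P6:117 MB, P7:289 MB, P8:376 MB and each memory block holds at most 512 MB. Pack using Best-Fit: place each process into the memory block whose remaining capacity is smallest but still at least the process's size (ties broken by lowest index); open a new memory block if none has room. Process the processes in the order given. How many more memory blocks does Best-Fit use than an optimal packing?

1

Best-Fit: [97,302,52] [121,114,117] [289] [376] → 4 memory blocks.
Total size 1468 MB; any packing needs at least ⌈1468/512⌉ = 3 memory blocks.
An optimal packing achieves that bound: [376,121] [302,117,52] [289,114,97] → 3 memory blocks.
Excess: 4 − 3 = 1.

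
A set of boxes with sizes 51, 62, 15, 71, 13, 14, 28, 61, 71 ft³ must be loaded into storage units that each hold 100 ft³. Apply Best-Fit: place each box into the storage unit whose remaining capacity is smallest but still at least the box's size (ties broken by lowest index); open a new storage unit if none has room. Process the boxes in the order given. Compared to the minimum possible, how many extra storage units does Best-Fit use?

0

Best-Fit: [51,28] [62,15,13] [71,14] [61] [71] → 5 storage units.
5 boxes exceed 50 ft³ (half the capacity), and no two of those can share a storage unit, so at least 5 storage units are needed.
So 5 is already optimal.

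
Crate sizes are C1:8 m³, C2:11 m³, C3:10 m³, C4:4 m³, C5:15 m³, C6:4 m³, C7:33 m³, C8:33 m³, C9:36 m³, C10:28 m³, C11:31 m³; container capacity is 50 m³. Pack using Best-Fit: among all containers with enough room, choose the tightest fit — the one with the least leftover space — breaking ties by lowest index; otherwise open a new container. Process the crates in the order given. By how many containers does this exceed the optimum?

1

Best-Fit: [8,11,10,4,15] [4,33] [33] [36] [28] [31] → 6 containers.
Total size 213 m³; any packing needs at least ⌈213/50⌉ = 5 containers.
An optimal packing achieves that bound: [36,11] [33,15] [33,10,4] [31,8,4] [28] → 5 containers.
Excess: 6 − 5 = 1.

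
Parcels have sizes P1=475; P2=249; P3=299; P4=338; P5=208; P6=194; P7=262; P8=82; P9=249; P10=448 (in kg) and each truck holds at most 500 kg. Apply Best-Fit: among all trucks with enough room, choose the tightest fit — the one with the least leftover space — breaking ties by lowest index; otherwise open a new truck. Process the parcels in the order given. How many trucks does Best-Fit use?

P1 (475 kg) → truck 1 (remaining 25 kg)
P2 (249 kg) → truck 2 (remaining 251 kg)
P3 (299 kg) → truck 3 (remaining 201 kg)
P4 (338 kg) → truck 4 (remaining 162 kg)
P5 (208 kg) → truck 2 (remaining 43 kg)
P6 (194 kg) → truck 3 (remaining 7 kg)
P7 (262 kg) → truck 5 (remaining 238 kg)
P8 (82 kg) → truck 4 (remaining 80 kg)
P9 (249 kg) → truck 6 (remaining 251 kg)
P10 (448 kg) → truck 7 (remaining 52 kg)

7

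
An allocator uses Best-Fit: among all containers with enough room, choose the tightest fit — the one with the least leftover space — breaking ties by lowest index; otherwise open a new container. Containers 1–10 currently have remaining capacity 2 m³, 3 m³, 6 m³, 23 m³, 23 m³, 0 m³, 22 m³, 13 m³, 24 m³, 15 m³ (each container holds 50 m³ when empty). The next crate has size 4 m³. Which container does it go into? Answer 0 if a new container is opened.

Containers with room: container 3 (6 m³), container 4 (23 m³), container 5 (23 m³), container 7 (22 m³), container 8 (13 m³), container 9 (24 m³), container 10 (15 m³).
Tightest fit is container 3 with 6 m³ free.

3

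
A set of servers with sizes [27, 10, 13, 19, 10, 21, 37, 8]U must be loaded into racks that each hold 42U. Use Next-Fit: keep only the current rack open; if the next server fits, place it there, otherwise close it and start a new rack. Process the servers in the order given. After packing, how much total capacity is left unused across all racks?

65

27U → rack 1 (remaining 15U)
10U → rack 1 (remaining 5U)
13U → rack 2 (remaining 29U)
19U → rack 2 (remaining 10U)
10U → rack 2 (remaining 0U)
21U → rack 3 (remaining 21U)
37U → rack 4 (remaining 5U)
8U → rack 5 (remaining 34U)
5 racks × 42U = 210U; used 145U; unused 65U.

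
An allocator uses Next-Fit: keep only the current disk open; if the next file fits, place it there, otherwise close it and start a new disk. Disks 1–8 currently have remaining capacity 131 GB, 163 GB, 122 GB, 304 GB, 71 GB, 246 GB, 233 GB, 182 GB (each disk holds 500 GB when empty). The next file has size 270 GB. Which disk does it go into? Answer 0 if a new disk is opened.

0

Next-Fit only looks at disk 8, which has 182 GB free.
270 GB does not fit, so a new disk is opened.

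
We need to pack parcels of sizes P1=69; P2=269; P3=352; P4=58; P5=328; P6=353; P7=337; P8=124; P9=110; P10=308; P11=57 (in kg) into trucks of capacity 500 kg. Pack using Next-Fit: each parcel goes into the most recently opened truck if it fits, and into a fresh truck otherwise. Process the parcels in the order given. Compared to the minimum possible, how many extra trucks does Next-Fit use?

0

Next-Fit: [69,269] [352,58] [328] [353] [337,124] [110,308,57] → 6 trucks.
6 parcels exceed 250 kg (half the capacity), and no two of those can share a truck, so at least 6 trucks are needed.
So 6 is already optimal.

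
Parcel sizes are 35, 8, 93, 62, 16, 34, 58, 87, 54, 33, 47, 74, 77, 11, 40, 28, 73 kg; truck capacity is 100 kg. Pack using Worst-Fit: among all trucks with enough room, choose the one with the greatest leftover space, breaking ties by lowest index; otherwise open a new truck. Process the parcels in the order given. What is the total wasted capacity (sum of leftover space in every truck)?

35 kg → truck 1 (remaining 65 kg)
8 kg → truck 1 (remaining 57 kg)
93 kg → truck 2 (remaining 7 kg)
62 kg → truck 3 (remaining 38 kg)
16 kg → truck 1 (remaining 41 kg)
34 kg → truck 1 (remaining 7 kg)
58 kg → truck 4 (remaining 42 kg)
87 kg → truck 5 (remaining 13 kg)
54 kg → truck 6 (remaining 46 kg)
33 kg → truck 6 (remaining 13 kg)
47 kg → truck 7 (remaining 53 kg)
74 kg → truck 8 (remaining 26 kg)
77 kg → truck 9 (remaining 23 kg)
11 kg → truck 7 (remaining 42 kg)
40 kg → truck 4 (remaining 2 kg)
28 kg → truck 7 (remaining 14 kg)
73 kg → truck 10 (remaining 27 kg)
10 trucks × 100 kg = 1000 kg; used 830 kg; unused 170 kg.

170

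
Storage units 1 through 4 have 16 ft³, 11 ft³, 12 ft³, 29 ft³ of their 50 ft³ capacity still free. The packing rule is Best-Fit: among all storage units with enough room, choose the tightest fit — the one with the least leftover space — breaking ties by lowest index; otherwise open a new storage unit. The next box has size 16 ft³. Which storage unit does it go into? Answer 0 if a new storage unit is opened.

Storage units with room: storage unit 1 (16 ft³), storage unit 4 (29 ft³).
Tightest fit is storage unit 1 with 16 ft³ free.

1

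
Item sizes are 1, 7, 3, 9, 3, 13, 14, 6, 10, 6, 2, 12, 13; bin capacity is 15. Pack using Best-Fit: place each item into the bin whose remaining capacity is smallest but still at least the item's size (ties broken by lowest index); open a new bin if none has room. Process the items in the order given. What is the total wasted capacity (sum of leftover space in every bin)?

21

1 → bin 1 (remaining 14)
7 → bin 1 (remaining 7)
3 → bin 1 (remaining 4)
9 → bin 2 (remaining 6)
3 → bin 1 (remaining 1)
13 → bin 3 (remaining 2)
14 → bin 4 (remaining 1)
6 → bin 2 (remaining 0)
10 → bin 5 (remaining 5)
6 → bin 6 (remaining 9)
2 → bin 3 (remaining 0)
12 → bin 7 (remaining 3)
13 → bin 8 (remaining 2)
8 bins × 15 = 120; used 99; unused 21.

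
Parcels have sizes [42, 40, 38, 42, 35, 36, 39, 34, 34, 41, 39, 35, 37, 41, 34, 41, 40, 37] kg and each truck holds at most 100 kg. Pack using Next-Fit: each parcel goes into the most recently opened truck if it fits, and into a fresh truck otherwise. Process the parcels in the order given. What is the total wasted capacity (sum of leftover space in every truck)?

215

truck 1: place 42 kg, 58 kg left
truck 1: place 40 kg, 18 kg left
truck 2: place 38 kg, 62 kg left
truck 2: place 42 kg, 20 kg left
truck 3: place 35 kg, 65 kg left
truck 3: place 36 kg, 29 kg left
truck 4: place 39 kg, 61 kg left
truck 4: place 34 kg, 27 kg left
truck 5: place 34 kg, 66 kg left
truck 5: place 41 kg, 25 kg left
truck 6: place 39 kg, 61 kg left
truck 6: place 35 kg, 26 kg left
truck 7: place 37 kg, 63 kg left
truck 7: place 41 kg, 22 kg left
truck 8: place 34 kg, 66 kg left
truck 8: place 41 kg, 25 kg left
truck 9: place 40 kg, 60 kg left
truck 9: place 37 kg, 23 kg left
9 trucks × 100 kg = 900 kg; used 685 kg; unused 215 kg.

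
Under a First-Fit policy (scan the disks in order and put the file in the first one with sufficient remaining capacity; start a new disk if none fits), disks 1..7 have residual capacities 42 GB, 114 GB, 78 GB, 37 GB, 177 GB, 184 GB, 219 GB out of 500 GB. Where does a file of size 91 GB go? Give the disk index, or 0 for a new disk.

2

Disks with room: disk 2 (114 GB), disk 5 (177 GB), disk 6 (184 GB), disk 7 (219 GB).
The first with room is disk 2.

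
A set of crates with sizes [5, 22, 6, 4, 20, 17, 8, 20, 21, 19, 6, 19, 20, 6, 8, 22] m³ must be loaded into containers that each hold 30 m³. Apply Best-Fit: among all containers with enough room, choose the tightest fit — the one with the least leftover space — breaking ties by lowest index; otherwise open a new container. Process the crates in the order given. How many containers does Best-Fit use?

container 1: place 5 m³, 25 m³ left
container 1: place 22 m³, 3 m³ left
container 2: place 6 m³, 24 m³ left
container 2: place 4 m³, 20 m³ left
container 2: place 20 m³, 0 m³ left
container 3: place 17 m³, 13 m³ left
container 3: place 8 m³, 5 m³ left
container 4: place 20 m³, 10 m³ left
container 5: place 21 m³, 9 m³ left
container 6: place 19 m³, 11 m³ left
container 5: place 6 m³, 3 m³ left
container 7: place 19 m³, 11 m³ left
container 8: place 20 m³, 10 m³ left
container 4: place 6 m³, 4 m³ left
container 8: place 8 m³, 2 m³ left
container 9: place 22 m³, 8 m³ left
Final containers: [5,22] [6,4,20] [17,8] [20,6] [21,6] [19] [19] [20,8] [22].

9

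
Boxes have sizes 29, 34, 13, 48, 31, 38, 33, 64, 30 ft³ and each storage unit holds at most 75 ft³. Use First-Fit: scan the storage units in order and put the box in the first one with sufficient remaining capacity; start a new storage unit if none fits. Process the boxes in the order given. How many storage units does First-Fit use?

5 storage units

29 ft³ → storage unit 1 (remaining 46 ft³)
34 ft³ → storage unit 1 (remaining 12 ft³)
13 ft³ → storage unit 2 (remaining 62 ft³)
48 ft³ → storage unit 2 (remaining 14 ft³)
31 ft³ → storage unit 3 (remaining 44 ft³)
38 ft³ → storage unit 3 (remaining 6 ft³)
33 ft³ → storage unit 4 (remaining 42 ft³)
64 ft³ → storage unit 5 (remaining 11 ft³)
30 ft³ → storage unit 4 (remaining 12 ft³)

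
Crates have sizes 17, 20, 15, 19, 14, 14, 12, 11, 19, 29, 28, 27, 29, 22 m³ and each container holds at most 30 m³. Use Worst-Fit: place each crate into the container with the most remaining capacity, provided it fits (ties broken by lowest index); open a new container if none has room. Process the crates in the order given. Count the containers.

11

container 1: place 17 m³, 13 m³ left
container 2: place 20 m³, 10 m³ left
container 3: place 15 m³, 15 m³ left
container 4: place 19 m³, 11 m³ left
container 3: place 14 m³, 1 m³ left
container 5: place 14 m³, 16 m³ left
container 5: place 12 m³, 4 m³ left
container 1: place 11 m³, 2 m³ left
container 6: place 19 m³, 11 m³ left
container 7: place 29 m³, 1 m³ left
container 8: place 28 m³, 2 m³ left
container 9: place 27 m³, 3 m³ left
container 10: place 29 m³, 1 m³ left
container 11: place 22 m³, 8 m³ left
Final containers: [17,11] [20] [15,14] [19] [14,12] [19] [29] [28] [27] [29] [22].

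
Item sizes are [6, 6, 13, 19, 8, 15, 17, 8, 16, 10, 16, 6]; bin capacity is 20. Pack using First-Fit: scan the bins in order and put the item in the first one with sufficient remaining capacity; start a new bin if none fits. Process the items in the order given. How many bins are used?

bin 1: place 6, 14 left
bin 1: place 6, 8 left
bin 2: place 13, 7 left
bin 3: place 19, 1 left
bin 1: place 8, 0 left
bin 4: place 15, 5 left
bin 5: place 17, 3 left
bin 6: place 8, 12 left
bin 7: place 16, 4 left
bin 6: place 10, 2 left
bin 8: place 16, 4 left
bin 2: place 6, 1 left
Final bins: [6,6,8] [13,6] [19] [15] [17] [8,10] [16] [16].

8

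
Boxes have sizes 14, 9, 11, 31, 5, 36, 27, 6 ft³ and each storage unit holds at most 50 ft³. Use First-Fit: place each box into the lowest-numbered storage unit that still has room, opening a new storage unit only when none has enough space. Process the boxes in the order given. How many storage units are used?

4

storage unit 1: place 14 ft³, 36 ft³ left
storage unit 1: place 9 ft³, 27 ft³ left
storage unit 1: place 11 ft³, 16 ft³ left
storage unit 2: place 31 ft³, 19 ft³ left
storage unit 1: place 5 ft³, 11 ft³ left
storage unit 3: place 36 ft³, 14 ft³ left
storage unit 4: place 27 ft³, 23 ft³ left
storage unit 1: place 6 ft³, 5 ft³ left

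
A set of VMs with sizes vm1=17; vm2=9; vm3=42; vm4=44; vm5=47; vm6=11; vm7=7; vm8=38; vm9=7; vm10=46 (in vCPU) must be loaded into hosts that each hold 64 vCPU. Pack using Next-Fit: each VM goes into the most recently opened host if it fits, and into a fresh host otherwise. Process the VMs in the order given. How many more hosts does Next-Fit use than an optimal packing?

1

Next-Fit: [17,9] [42] [44] [47,11] [7,38,7] [46] → 6 hosts.
Total size 268 vCPU; any packing needs at least ⌈268/64⌉ = 5 hosts.
An optimal packing achieves that bound: [47,17] [46,11,7] [44,9,7] [42] [38] → 5 hosts.
Excess: 6 − 5 = 1.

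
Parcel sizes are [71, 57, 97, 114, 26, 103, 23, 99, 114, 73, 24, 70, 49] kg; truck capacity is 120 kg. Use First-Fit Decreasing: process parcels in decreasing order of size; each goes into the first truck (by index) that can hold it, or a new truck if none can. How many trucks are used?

9 trucks

Sorted descending: 114, 114, 103, 99, 97, 73, 71, 70, 57, 49, 26, 24, 23.
114 kg → truck 1 (remaining 6 kg)
114 kg → truck 2 (remaining 6 kg)
103 kg → truck 3 (remaining 17 kg)
99 kg → truck 4 (remaining 21 kg)
97 kg → truck 5 (remaining 23 kg)
73 kg → truck 6 (remaining 47 kg)
71 kg → truck 7 (remaining 49 kg)
70 kg → truck 8 (remaining 50 kg)
57 kg → truck 9 (remaining 63 kg)
49 kg → truck 7 (remaining 0 kg)
26 kg → truck 6 (remaining 21 kg)
24 kg → truck 8 (remaining 26 kg)
23 kg → truck 5 (remaining 0 kg)
Final trucks: [114] [114] [103] [99] [97,23] [73,26] [71,49] [70,24] [57].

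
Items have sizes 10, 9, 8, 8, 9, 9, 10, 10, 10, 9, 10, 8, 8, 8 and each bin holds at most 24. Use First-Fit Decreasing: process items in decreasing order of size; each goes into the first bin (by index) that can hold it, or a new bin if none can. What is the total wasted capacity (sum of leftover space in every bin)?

42

Sorted descending: 10, 10, 10, 10, 10, 9, 9, 9, 9, 8, 8, 8, 8, 8.
10 → bin 1 (remaining 14)
10 → bin 1 (remaining 4)
10 → bin 2 (remaining 14)
10 → bin 2 (remaining 4)
10 → bin 3 (remaining 14)
9 → bin 3 (remaining 5)
9 → bin 4 (remaining 15)
9 → bin 4 (remaining 6)
9 → bin 5 (remaining 15)
8 → bin 5 (remaining 7)
8 → bin 6 (remaining 16)
8 → bin 6 (remaining 8)
8 → bin 6 (remaining 0)
8 → bin 7 (remaining 16)
7 bins × 24 = 168; used 126; unused 42.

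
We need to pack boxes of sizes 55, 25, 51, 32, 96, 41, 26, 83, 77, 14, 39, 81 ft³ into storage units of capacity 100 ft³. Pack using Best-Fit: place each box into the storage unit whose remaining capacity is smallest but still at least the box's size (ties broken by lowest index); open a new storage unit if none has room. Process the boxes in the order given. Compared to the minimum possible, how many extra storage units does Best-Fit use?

Best-Fit: [55,25] [51,32,14] [96] [41,26] [83] [77] [39] [81] → 8 storage units.
Total size 620 ft³; any packing needs at least ⌈620/100⌉ = 7 storage units.
An optimal packing achieves that bound: [96] [83,14] [81] [77] [55,41] [51,39] [32,26,25] → 7 storage units.
Excess: 8 − 7 = 1.

1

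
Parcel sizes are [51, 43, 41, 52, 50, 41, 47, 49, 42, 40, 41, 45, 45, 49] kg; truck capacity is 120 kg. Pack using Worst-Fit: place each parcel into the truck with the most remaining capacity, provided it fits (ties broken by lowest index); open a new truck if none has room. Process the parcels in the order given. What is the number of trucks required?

Put 51 kg in truck 1; 69 kg remain.
Put 43 kg in truck 1; 26 kg remain.
Put 41 kg in truck 2; 79 kg remain.
Put 52 kg in truck 2; 27 kg remain.
Put 50 kg in truck 3; 70 kg remain.
Put 41 kg in truck 3; 29 kg remain.
Put 47 kg in truck 4; 73 kg remain.
Put 49 kg in truck 4; 24 kg remain.
Put 42 kg in truck 5; 78 kg remain.
Put 40 kg in truck 5; 38 kg remain.
Put 41 kg in truck 6; 79 kg remain.
Put 45 kg in truck 6; 34 kg remain.
Put 45 kg in truck 7; 75 kg remain.
Put 49 kg in truck 7; 26 kg remain.

7 trucks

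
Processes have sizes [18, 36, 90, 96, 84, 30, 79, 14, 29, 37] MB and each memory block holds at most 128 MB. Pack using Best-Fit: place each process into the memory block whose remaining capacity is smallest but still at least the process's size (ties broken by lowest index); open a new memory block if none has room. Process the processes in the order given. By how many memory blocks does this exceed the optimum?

0

Best-Fit: [18,36] [90,14] [96,30] [84,29] [79,37] → 5 memory blocks.
Total size 513 MB; any packing needs at least ⌈513/128⌉ = 5 memory blocks.
So 5 is already optimal.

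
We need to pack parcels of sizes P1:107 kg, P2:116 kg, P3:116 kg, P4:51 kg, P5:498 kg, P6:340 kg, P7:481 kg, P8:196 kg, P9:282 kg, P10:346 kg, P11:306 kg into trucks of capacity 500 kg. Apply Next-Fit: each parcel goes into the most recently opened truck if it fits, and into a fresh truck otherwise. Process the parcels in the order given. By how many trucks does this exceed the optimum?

1

Next-Fit: [107,116,116,51] [498] [340] [481] [196,282] [346] [306] → 7 trucks.
Total size 2839 kg; any packing needs at least ⌈2839/500⌉ = 6 trucks.
An optimal packing achieves that bound: [498] [481] [346,116] [340,116] [306,107,51] [282,196] → 6 trucks.
Excess: 7 − 6 = 1.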